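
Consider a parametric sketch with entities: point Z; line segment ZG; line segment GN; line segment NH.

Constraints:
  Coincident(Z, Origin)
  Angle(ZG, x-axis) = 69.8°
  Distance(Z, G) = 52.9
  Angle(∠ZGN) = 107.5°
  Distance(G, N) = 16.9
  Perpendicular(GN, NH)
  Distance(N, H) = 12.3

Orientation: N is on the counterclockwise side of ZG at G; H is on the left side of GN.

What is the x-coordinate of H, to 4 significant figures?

-2.627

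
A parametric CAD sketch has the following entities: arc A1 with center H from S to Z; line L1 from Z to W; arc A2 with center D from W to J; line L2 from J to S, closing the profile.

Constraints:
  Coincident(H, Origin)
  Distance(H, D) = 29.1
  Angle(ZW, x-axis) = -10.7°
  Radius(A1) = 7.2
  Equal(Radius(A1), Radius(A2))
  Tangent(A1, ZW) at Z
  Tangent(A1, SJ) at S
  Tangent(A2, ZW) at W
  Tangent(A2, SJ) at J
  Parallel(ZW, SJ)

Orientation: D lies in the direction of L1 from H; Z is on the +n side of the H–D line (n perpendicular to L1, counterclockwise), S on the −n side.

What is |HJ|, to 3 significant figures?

30.0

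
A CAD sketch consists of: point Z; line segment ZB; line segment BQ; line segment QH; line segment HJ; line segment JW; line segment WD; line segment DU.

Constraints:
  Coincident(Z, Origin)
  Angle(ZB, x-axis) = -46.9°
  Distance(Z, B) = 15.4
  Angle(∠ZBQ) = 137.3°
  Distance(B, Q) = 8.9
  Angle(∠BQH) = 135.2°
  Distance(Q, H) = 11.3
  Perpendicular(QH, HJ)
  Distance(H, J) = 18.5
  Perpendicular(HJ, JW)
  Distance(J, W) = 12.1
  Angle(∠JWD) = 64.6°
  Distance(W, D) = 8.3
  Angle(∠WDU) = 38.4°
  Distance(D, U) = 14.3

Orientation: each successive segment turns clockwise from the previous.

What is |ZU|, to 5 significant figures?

13.372

Z is at the origin; ZB runs at -46.9° with length 15.4, so B = (10.522, -11.244). ∠ZBQ = 137.3° gives BQ at -89.600° from the x-axis; with |BQ| = 8.9, Q = (10.585, -20.144). ∠BQH = 135.2° gives QH at -134.40° from the x-axis; with |QH| = 11.3, H = (2.6784, -28.218). QH ⟂ HJ, so HJ runs at 135.60°; with |HJ| = 18.5, J = (-10.539, -15.274). HJ is perpendicular to JW, so JW runs at 45.600°; with |JW| = 12.1, W = (-2.0735, -6.6289). ∠JWD = 64.6° gives WD at -69.800° from the x-axis; with |WD| = 8.3, D = (0.79251, -14.418). ∠WDU = 38.4° gives DU at 148.60° from the x-axis; with |DU| = 14.3, U = (-11.413, -6.9680). Then |ZU| = |U − Z| = 13.372.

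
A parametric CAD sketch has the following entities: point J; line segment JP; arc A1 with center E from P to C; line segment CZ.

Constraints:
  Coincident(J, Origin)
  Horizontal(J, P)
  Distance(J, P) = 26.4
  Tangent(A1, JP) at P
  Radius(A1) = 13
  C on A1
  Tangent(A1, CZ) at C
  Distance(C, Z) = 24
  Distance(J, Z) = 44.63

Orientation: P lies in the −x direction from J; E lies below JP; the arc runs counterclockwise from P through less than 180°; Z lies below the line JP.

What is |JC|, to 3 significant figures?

42.1

Checks: J = (0.00, 0.00) ✓; |EC| = 13.00 ✓; ∠(EC, CZ) = 90.00° ✓; |CZ| = 24.00 ✓; |JZ| = 44.63 ✓.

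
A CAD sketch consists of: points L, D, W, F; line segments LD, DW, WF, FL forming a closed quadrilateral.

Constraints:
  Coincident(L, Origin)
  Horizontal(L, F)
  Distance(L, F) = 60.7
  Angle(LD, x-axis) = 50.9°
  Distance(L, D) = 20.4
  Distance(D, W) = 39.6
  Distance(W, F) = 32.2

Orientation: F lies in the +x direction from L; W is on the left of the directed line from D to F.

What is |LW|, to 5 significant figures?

58.228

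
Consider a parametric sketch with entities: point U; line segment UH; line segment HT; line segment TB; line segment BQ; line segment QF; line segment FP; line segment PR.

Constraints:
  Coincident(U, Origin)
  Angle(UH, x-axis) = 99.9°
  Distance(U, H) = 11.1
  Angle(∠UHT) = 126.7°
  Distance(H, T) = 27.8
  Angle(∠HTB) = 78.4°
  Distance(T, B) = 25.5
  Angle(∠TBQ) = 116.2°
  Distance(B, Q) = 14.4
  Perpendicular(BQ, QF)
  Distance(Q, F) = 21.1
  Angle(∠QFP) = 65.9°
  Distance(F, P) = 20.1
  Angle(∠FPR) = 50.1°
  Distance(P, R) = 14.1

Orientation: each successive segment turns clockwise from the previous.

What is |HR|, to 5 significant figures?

24.187

U is at the origin; UH runs at 99.9° with length 11.1, so H = (-1.9084, 10.935). ∠UHT = 126.7° gives HT at 46.600° from the x-axis; with |HT| = 27.8, T = (17.193, 31.133). ∠HTB = 78.4° gives TB at -55.000° from the x-axis; with |TB| = 25.5, B = (31.819, 10.245). ∠TBQ = 116.2° gives BQ at -118.80° from the x-axis; with |BQ| = 14.4, Q = (24.882, -2.3737). BQ is perpendicular to QF, so QF runs at 151.20°; with |QF| = 21.1, F = (6.3915, 7.7913). ∠QFP = 65.9° gives FP at 37.100° from the x-axis; with |FP| = 20.1, P = (22.423, 19.916). ∠FPR = 50.1° gives PR at -92.800° from the x-axis; with |PR| = 14.1, R = (21.734, 5.8326). Then |HR| = |R − H| = 24.187.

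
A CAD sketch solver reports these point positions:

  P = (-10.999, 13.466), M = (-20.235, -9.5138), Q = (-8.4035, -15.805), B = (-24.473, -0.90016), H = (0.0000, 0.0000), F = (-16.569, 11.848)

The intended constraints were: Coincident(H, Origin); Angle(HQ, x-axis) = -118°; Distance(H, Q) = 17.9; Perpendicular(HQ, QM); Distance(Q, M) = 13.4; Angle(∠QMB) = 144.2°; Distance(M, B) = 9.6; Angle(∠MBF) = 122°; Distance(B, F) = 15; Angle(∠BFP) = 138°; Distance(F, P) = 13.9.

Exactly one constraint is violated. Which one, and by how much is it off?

Distance(F, P) = 13.9 — off by 8.10.

H = (0.00, 0.00) ✓; HQ at -118.0° ✓; |HQ| = 17.90 ✓; ∠(HQ, QM) = 90.00° ✓; |QM| = 13.40 ✓; ∠QMB = 144.2° ✓; |MB| = 9.600 ✓; ∠MBF = 122.0° ✓; |BF| = 15.00 ✓; ∠BFP = 138.0° ✓; |FP| = 5.800 ✗.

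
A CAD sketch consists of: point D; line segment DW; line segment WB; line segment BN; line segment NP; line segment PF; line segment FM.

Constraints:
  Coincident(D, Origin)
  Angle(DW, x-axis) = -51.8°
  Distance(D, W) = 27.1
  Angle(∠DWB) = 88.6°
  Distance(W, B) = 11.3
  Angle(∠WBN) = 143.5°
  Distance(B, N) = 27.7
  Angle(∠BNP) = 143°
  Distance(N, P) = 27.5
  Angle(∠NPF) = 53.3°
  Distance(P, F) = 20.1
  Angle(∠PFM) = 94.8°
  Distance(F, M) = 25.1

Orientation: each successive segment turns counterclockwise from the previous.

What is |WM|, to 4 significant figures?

31.44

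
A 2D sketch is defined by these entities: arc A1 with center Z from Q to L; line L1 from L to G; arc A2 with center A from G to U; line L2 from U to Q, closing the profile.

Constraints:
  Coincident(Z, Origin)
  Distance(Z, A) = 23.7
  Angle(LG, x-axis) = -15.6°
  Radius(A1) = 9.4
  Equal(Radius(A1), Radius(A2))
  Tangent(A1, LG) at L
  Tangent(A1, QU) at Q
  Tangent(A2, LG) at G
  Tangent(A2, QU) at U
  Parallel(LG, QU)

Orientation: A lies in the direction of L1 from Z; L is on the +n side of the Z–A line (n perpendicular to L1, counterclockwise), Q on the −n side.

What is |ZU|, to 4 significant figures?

25.50

The slot axis is L1's direction at -15.6°, so u = (cos -15.6°, sin -15.6°) = (0.9632, -0.2689) and n = (−sin -15.6°, cos -15.6°) = (0.2689, 0.9632). Z is at the origin and A lies 23.7 along u from Z, so A = 23.7·u = (22.83, -6.373). Tangency of A1 to both parallel lines with radius 9.4 puts L and Q at Z ± 9.4·n: L = (2.528, 9.054), Q = (-2.528, -9.054). Equal radii place G and U the same way about A: G = A + 9.4·n = (25.35, 2.680), U = A − 9.4·n = (20.30, -15.43). Then |ZU| = |U − Z| = 25.50.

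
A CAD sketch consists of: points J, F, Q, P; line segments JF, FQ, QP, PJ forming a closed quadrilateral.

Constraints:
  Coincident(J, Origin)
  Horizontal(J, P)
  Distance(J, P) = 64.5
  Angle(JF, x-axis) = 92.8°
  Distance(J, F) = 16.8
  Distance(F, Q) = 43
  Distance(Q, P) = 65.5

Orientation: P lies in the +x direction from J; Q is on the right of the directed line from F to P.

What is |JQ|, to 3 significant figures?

26.3

Checks: |FQ| = 43.00 ✓; |QP| = 65.50 ✓.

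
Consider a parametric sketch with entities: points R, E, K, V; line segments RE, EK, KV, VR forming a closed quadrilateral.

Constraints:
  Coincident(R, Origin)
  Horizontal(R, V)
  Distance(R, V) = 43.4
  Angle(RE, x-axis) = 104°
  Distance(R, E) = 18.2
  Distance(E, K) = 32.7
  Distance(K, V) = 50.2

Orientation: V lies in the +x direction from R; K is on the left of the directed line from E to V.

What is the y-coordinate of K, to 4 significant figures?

42.56

Checks: |EK| = 32.70 ✓; |KV| = 50.20 ✓.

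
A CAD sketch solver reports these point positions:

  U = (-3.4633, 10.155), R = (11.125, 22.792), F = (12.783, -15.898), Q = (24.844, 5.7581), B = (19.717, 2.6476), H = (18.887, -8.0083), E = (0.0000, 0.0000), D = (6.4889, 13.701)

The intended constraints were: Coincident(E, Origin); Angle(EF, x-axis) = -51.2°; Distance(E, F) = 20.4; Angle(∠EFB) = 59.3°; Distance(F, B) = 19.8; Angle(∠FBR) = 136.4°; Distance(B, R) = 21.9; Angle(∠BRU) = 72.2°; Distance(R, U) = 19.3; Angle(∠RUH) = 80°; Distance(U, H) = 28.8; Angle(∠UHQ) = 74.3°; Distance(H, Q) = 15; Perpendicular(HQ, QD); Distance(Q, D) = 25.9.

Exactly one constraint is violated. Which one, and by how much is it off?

Distance(Q, D) = 25.9 — off by 5.90.

E = (0.00, 0.00) ✓; EF at -51.20° ✓; |EF| = 20.40 ✓; ∠EFB = 59.30° ✓; |FB| = 19.80 ✓; ∠FBR = 136.4° ✓; |BR| = 21.90 ✓; ∠BRU = 72.20° ✓; |RU| = 19.30 ✓; ∠RUH = 80.00° ✓; |UH| = 28.80 ✓; ∠UHQ = 74.30° ✓; |HQ| = 15.00 ✓; ∠(HQ, QD) = 90.00° ✓; |QD| = 20.00 ✗.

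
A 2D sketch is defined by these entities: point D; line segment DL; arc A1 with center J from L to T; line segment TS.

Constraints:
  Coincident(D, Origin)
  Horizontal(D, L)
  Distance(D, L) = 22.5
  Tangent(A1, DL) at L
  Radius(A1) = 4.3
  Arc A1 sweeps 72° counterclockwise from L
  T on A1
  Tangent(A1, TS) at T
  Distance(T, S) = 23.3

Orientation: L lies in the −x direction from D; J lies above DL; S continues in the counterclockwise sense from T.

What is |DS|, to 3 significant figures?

27.5

On A1, L sits at bearing -90° from J; a 72° counterclockwise sweep puts T at bearing -18°, so T = J + 4.3·(cos -18°, sin -18°) = (-18.4, 2.97). Tangency of A1 to TS means the radius JT is perpendicular to TS, so TS runs along (−sin -18°, cos -18°); with |TS| = 23.3, S = (-11.2, 25.1). Then |DS| = |S − D| = 27.5.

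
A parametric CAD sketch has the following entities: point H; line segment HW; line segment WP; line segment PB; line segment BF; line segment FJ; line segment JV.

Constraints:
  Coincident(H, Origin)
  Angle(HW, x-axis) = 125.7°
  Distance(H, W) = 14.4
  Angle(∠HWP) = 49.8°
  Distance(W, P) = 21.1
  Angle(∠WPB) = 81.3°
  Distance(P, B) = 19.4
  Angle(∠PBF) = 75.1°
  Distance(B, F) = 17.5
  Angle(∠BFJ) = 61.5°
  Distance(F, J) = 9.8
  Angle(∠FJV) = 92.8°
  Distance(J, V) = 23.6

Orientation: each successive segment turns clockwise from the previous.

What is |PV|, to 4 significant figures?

24.40

H is at the origin; HW runs at 125.7° with length 14.4, so W = (-8.403, 11.69). ∠HWP = 49.8° gives WP at -4.500° from the x-axis; with |WP| = 21.1, P = (12.63, 10.04). ∠WPB = 81.3° gives PB at -103.2° from the x-axis; with |PB| = 19.4, B = (8.202, -8.849). ∠PBF = 75.1° gives BF at 151.9° from the x-axis; with |BF| = 17.5, F = (-7.235, -0.6062). ∠BFJ = 61.5° gives FJ at 33.40° from the x-axis; with |FJ| = 9.8, J = (0.9462, 4.789). ∠FJV = 92.8° gives JV at -53.80° from the x-axis; with |JV| = 23.6, V = (14.88, -14.26). Then |PV| = |V − P| = 24.40.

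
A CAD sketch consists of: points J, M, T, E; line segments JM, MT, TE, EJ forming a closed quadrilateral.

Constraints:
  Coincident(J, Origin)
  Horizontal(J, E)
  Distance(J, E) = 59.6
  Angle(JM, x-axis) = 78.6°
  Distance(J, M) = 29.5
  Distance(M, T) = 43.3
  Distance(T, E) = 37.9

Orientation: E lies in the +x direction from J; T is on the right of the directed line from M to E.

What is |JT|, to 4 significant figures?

25.60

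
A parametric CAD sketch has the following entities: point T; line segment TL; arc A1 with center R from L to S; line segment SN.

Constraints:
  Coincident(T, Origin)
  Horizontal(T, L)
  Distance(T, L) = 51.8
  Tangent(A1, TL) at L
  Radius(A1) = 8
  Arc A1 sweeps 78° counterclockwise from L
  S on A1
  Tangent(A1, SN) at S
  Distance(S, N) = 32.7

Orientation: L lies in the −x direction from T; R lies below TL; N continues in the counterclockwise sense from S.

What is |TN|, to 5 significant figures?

76.686

T is at the origin; T and L share the same y with |TL| = 51.8 and L on the −x side, so L = (-51.800, 0.0000). The tangent condition forces RL to be normal to TL, so R = L + (0, -8) = (-51.800, -8.0000). On A1, L sits at bearing 90° from R; a 78° counterclockwise sweep puts S at bearing 168°, so S = R + 8.0·(cos 168°, sin 168°) = (-59.625, -6.3367). Since A1 is tangent to SN there, RS ⟂ SN, so SN runs along (−sin 168°, cos 168°); with |SN| = 32.7, N = (-66.424, -38.322). Then |TN| = |N − T| = 76.686.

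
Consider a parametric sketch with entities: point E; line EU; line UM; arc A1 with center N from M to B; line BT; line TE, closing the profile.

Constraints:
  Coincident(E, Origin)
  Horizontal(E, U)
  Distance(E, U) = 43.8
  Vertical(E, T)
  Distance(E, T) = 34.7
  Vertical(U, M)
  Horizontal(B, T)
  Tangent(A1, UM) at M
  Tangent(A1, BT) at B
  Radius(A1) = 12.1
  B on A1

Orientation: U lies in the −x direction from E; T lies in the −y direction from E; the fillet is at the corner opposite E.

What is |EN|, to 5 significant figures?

38.931

E is at the origin; E and U share the same y with |EU| = 43.8 and U on the −x side, so U = (-43.800, 0.0000). ET is vertical with |ET| = 34.7 and T on the −y side, so T = (0.0000, -34.700). The virtual corner opposite E is at (-43.800, -34.700). Since A1 is tangent to UM there, NM ⟂ UM and tangency of A1 to BT means the radius NB is perpendicular to BT, with radius 12.1, so the center N sits 12.1 in from both sides at N = (-31.700, -22.600). Then |EN| = |N − E| = 38.931.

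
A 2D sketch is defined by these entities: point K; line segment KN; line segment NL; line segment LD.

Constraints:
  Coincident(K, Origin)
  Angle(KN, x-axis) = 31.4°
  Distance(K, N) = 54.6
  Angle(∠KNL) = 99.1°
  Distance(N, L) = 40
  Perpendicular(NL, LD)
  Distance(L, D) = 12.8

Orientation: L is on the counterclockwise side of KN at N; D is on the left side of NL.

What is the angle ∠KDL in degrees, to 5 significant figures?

130.21°

∠KNL = 99.1°, so NL runs at 31.4° + (180° − 99.1°) = 112.30° from the x-axis; with |NL| = 40.0, L = N + 40.0·(cos 112.30°, sin 112.30°) = (31.426, 65.456). NL is perpendicular to LD; with |LD| = 12.8 on the left of NL, D = L + 12.8·(-0.92521, -0.37946) = (19.583, 60.598). Then cos ∠KDL = DK·DL / (|DK||DL|), giving 130.21°.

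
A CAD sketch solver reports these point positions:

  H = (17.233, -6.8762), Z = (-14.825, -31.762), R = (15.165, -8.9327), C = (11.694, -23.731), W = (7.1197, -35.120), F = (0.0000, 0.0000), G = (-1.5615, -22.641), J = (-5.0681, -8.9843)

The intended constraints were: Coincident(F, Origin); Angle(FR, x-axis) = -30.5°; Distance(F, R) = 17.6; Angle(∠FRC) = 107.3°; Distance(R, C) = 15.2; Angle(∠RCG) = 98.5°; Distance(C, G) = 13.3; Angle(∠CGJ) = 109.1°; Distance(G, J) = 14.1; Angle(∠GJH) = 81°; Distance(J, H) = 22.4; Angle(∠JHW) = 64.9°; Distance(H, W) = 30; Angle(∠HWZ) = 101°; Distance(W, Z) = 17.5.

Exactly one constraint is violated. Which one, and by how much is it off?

Distance(W, Z) = 17.5 — off by 4.70.

F = (0.00, 0.00) ✓; FR at -30.50° ✓; |FR| = 17.60 ✓; ∠FRC = 107.3° ✓; |RC| = 15.20 ✓; ∠RCG = 98.50° ✓; |CG| = 13.30 ✓; ∠CGJ = 109.1° ✓; |GJ| = 14.10 ✓; ∠GJH = 81.00° ✓; |JH| = 22.40 ✓; ∠JHW = 64.90° ✓; |HW| = 30.00 ✓; ∠HWZ = 101.0° ✓; |WZ| = 22.20 ✗.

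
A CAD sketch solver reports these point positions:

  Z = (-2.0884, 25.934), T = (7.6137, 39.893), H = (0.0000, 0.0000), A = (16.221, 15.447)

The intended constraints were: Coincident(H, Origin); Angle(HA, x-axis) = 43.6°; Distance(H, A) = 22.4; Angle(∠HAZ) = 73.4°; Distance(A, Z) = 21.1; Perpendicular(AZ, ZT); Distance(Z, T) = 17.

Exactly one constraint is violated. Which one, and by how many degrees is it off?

Perpendicular(AZ, ZT) — off by 5.00°.

H = (0.00, 0.00) ✓; HA at 43.60° ✓; |HA| = 22.40 ✓; ∠HAZ = 73.40° ✓; |AZ| = 21.10 ✓; ∠(AZ, ZT) = 95.00° ✗; |ZT| = 17.00 ✓.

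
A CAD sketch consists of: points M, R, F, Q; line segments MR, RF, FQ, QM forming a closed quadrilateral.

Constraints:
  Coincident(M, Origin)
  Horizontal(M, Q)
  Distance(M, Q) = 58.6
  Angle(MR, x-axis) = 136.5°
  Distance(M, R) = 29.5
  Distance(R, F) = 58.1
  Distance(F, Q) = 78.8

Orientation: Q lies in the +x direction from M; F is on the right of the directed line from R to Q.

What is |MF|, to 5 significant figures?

38.483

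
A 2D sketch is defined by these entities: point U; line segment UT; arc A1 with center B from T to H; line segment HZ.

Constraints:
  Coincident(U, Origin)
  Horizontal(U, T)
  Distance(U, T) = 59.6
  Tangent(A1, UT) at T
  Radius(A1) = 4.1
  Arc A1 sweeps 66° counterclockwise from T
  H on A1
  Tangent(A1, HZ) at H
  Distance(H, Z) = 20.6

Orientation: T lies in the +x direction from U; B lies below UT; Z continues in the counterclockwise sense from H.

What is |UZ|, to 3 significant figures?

52.0

U is at the origin; U and T share the same y with |UT| = 59.6 and T on the +x side, so T = (59.6, 0.00). The tangent condition forces BT to be normal to UT, so B = T + (0, -4.1) = (59.6, -4.10). On A1, T sits at bearing 90° from B; a 66° counterclockwise sweep puts H at bearing 156°, so H = B + 4.1·(cos 156°, sin 156°) = (55.9, -2.43). Tangency of A1 to HZ means the radius BH is perpendicular to HZ, so HZ runs along (−sin 156°, cos 156°); with |HZ| = 20.6, Z = (47.5, -21.3). Then |UZ| = |Z − U| = 52.0.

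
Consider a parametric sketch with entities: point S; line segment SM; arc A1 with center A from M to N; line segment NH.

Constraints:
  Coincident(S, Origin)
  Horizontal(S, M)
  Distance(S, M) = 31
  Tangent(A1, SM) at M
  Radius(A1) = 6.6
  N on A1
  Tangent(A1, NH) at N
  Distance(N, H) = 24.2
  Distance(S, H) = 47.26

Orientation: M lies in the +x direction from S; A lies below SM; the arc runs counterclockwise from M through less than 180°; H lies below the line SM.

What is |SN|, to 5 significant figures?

26.755

Checks: S.y = 0.00, M.y = 0.00 ✓; |AN| = 6.600 ✓; ∠(AN, NH) = 90.00° ✓; |NH| = 24.20 ✓; |SH| = 47.26 ✓.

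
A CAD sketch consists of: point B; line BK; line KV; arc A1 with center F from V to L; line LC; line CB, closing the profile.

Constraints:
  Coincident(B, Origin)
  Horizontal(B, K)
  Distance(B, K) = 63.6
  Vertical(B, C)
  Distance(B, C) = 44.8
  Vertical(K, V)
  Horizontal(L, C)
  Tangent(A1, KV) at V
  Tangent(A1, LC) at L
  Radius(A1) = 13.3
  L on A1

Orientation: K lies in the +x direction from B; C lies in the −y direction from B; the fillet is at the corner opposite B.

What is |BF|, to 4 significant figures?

59.35

BC is vertical with |BC| = 44.8 and C on the −y side, so C = (0.000, -44.80). The virtual corner opposite B is at (63.60, -44.80). Since A1 is tangent to KV there, FV ⟂ KV and since A1 is tangent to LC there, FL ⟂ LC, with radius 13.3, so the center F sits 13.3 in from both sides at F = (50.30, -31.50). Then |BF| = |F − B| = 59.35.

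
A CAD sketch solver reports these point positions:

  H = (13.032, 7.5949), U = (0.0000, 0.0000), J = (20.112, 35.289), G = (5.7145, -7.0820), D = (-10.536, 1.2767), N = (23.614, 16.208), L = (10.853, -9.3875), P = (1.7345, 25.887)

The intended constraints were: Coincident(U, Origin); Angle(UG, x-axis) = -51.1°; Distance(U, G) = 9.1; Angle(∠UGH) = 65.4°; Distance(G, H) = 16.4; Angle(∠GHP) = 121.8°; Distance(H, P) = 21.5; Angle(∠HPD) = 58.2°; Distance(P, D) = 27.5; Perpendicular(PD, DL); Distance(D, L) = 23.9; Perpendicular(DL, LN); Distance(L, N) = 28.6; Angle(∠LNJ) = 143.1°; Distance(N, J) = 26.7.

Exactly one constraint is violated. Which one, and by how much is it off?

Distance(N, J) = 26.7 — off by 7.30.

U = (0.00, 0.00) ✓; UG at -51.10° ✓; |UG| = 9.100 ✓; ∠UGH = 65.40° ✓; |GH| = 16.40 ✓; ∠GHP = 121.8° ✓; |HP| = 21.50 ✓; ∠HPD = 58.20° ✓; |PD| = 27.50 ✓; ∠(PD, DL) = 90.00° ✓; |DL| = 23.90 ✓; ∠(DL, LN) = 90.00° ✓; |LN| = 28.60 ✓; ∠LNJ = 143.1° ✓; |NJ| = 19.40 ✗.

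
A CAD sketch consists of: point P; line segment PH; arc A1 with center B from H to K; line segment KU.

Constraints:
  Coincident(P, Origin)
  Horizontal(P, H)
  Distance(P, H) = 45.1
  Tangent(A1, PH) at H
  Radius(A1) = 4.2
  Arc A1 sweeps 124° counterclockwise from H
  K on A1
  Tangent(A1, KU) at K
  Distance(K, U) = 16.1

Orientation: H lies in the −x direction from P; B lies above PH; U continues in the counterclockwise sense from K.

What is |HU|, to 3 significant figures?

20.6

P is at the origin; P and H share the same y with |PH| = 45.1 and H on the −x side, so H = (-45.1, 0.00). The tangent condition forces BH to be normal to PH, so B = H + (0, 4.2) = (-45.1, 4.20). On A1, H sits at bearing -90° from B; a 124° counterclockwise sweep puts K at bearing 34°, so K = B + 4.2·(cos 34°, sin 34°) = (-41.6, 6.55). Since A1 is tangent to KU there, BK ⟂ KU, so KU runs along (−sin 34°, cos 34°); with |KU| = 16.1, U = (-50.6, 19.9). Then |HU| = |U − H| = 20.6.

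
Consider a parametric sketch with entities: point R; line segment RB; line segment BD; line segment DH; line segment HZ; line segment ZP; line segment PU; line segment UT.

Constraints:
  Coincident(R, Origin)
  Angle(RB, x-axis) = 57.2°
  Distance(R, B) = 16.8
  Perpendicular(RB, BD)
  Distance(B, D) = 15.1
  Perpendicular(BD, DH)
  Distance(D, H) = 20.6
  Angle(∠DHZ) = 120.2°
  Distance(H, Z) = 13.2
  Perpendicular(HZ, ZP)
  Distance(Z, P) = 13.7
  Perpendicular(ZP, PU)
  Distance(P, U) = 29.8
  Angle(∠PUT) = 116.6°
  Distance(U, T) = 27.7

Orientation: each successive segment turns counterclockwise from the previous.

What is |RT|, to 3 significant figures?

45.8

ZP is perpendicular to PU, so PU runs at 117°; with |PU| = 29.8, U = (-10.1, 26.0). ∠PUT = 116.6° gives UT at -180° from the x-axis; with |UT| = 27.7, T = (-37.8, 25.8). Then |RT| = |T − R| = 45.8.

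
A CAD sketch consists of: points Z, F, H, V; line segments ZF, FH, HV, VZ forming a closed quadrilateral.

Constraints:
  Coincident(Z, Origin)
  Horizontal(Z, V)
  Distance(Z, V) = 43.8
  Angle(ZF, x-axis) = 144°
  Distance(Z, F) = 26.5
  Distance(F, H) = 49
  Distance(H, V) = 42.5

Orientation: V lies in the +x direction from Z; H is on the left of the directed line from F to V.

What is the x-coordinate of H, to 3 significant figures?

22.7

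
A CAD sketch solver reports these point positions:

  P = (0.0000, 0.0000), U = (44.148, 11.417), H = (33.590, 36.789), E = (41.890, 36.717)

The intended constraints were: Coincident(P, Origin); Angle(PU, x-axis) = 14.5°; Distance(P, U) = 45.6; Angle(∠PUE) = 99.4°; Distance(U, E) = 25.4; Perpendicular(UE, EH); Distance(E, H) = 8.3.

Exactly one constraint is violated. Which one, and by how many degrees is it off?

Perpendicular(UE, EH) — off by 5.60°.

P = (0.00, 0.00) ✓; PU at 14.50° ✓; |PU| = 45.60 ✓; ∠PUE = 99.40° ✓; |UE| = 25.40 ✓; ∠(UE, EH) = 84.40° ✗; |EH| = 8.300 ✓.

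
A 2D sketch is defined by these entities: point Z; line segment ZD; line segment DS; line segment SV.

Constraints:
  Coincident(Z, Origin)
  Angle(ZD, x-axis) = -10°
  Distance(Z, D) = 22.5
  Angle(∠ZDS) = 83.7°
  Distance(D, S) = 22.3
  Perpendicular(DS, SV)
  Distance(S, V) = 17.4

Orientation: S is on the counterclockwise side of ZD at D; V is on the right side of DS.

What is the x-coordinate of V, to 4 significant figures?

40.96

∠ZDS = 83.7°, so DS runs at -10.0° + (180° − 83.7°) = 86.30° from the x-axis; with |DS| = 22.3, S = D + 22.3·(cos 86.30°, sin 86.30°) = (23.60, 18.35). The perpendicularity gives SV at right angles to DS; with |SV| = 17.4 on the right of DS, V = S + 17.4·(0.9979, -0.06453) = (40.96, 17.22). So V.x = 40.96.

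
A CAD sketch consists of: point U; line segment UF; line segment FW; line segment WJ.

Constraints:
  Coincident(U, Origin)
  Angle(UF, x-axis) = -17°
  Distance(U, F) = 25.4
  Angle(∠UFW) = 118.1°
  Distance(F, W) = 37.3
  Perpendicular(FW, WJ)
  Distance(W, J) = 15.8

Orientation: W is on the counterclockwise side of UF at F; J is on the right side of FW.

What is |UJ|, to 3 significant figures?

62.3

∠UFW = 118.1°, so FW runs at -17.0° + (180° − 118.1°) = 44.9° from the x-axis; with |FW| = 37.3, W = F + 37.3·(cos 44.9°, sin 44.9°) = (50.7, 18.9). The perpendicularity gives WJ at right angles to FW; with |WJ| = 15.8 on the right of FW, J = W + 15.8·(0.706, -0.708) = (61.9, 7.71). Then |UJ| = |J − U| = 62.3.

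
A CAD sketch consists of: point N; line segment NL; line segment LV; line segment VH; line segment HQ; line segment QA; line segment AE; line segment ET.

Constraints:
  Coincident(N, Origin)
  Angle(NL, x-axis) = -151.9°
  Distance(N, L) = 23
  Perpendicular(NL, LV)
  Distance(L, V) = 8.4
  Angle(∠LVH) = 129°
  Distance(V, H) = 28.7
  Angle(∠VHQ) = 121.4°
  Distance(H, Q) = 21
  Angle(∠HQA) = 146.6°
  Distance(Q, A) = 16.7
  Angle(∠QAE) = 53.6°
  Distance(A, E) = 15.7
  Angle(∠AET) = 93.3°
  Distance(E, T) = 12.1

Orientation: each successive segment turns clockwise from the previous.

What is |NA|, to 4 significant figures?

29.77

N is at the origin; NL runs at -151.9° with length 23.0, so L = (-20.29, -10.83). NL ⟂ LV, so LV runs at 118.1°; with |LV| = 8.4, V = (-24.25, -3.423). ∠LVH = 129.0° gives VH at 67.10° from the x-axis; with |VH| = 28.7, H = (-13.08, 23.01). ∠VHQ = 121.4° gives HQ at 8.500° from the x-axis; with |HQ| = 21.0, Q = (7.692, 26.12). ∠HQA = 146.6° gives QA at -24.90° from the x-axis; with |QA| = 16.7, A = (22.84, 19.09). Then |NA| = |A − N| = 29.77.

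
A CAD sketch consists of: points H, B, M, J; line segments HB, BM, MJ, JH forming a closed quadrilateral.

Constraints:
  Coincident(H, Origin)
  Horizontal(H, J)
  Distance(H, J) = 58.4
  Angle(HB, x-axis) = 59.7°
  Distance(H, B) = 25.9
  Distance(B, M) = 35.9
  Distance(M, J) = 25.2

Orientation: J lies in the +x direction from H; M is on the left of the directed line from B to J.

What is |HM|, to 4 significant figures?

54.24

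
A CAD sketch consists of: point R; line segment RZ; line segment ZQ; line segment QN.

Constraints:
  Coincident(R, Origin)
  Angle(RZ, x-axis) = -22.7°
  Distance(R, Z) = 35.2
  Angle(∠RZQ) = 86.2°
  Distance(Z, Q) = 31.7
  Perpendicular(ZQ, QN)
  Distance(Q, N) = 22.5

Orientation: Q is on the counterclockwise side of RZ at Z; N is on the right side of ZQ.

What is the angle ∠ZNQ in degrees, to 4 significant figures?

54.63°

R is at the origin; RZ runs at -22.7° with length 35.2, so Z = 35.2·(cos -22.7°, sin -22.7°) = (32.47, -13.58). ∠RZQ = 86.2°, so ZQ runs at -22.7° + (180° − 86.2°) = 71.10° from the x-axis; with |ZQ| = 31.7, Q = Z + 31.7·(cos 71.10°, sin 71.10°) = (42.74, 16.41). ZQ is perpendicular to QN; with |QN| = 22.5 on the right of ZQ, N = Q + 22.5·(0.9461, -0.3239) = (64.03, 9.119). Then cos ∠ZNQ = NZ·NQ / (|NZ||NQ|), giving 54.63°.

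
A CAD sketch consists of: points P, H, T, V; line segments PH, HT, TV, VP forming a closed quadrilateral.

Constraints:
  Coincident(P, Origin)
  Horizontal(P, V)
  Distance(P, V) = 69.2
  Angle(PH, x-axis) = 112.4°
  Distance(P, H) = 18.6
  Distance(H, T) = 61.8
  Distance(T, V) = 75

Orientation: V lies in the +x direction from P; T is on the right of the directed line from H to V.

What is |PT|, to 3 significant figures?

43.5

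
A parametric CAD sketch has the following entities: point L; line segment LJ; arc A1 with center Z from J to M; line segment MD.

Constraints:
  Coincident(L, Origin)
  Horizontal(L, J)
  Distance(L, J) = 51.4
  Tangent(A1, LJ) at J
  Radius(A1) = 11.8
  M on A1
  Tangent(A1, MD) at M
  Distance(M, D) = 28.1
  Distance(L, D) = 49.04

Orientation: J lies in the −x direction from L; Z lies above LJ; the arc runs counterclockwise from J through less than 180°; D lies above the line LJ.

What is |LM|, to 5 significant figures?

40.940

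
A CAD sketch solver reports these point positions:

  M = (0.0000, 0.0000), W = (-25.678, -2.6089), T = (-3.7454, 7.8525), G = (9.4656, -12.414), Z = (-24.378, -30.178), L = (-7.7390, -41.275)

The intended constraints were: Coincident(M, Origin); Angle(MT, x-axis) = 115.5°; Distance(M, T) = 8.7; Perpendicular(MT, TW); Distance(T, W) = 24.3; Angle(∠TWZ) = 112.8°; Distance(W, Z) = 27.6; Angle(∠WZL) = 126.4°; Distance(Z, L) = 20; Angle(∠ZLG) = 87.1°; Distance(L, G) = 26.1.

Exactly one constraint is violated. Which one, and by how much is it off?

Distance(L, G) = 26.1 — off by 7.50.

M = (0.00, 0.00) ✓; MT at 115.5° ✓; |MT| = 8.700 ✓; ∠(MT, TW) = 90.00° ✓; |TW| = 24.30 ✓; ∠TWZ = 112.8° ✓; |WZ| = 27.60 ✓; ∠WZL = 126.4° ✓; |ZL| = 20.00 ✓; ∠ZLG = 87.10° ✓; |LG| = 33.60 ✗.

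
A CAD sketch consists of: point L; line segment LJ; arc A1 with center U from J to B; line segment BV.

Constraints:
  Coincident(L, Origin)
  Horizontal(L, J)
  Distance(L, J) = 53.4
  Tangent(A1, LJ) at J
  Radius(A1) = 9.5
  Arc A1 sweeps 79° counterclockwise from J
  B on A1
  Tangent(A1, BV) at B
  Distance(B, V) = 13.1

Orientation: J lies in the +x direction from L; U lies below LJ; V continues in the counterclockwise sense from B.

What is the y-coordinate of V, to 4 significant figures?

-20.55

L is at the origin; L and J share the same y with |LJ| = 53.4 and J on the +x side, so J = (53.40, 0.000). A1 meets LJ tangentially, so UJ is at right angles to LJ, so U = J + (0, -9.5) = (53.40, -9.500). On A1, J sits at bearing 90° from U; a 79° counterclockwise sweep puts B at bearing 169°, so B = U + 9.5·(cos 169°, sin 169°) = (44.07, -7.687). Tangency of A1 to BV means the radius UB is perpendicular to BV, so BV runs along (−sin 169°, cos 169°); with |BV| = 13.1, V = (41.57, -20.55). So V.y = -20.55.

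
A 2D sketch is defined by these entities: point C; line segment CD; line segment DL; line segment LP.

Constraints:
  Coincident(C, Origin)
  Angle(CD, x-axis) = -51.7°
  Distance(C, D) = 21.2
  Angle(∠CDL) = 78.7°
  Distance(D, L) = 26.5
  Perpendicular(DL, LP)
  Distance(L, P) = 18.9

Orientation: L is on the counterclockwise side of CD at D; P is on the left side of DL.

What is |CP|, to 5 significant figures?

22.426

C is at the origin; CD runs at -51.7° with length 21.2, so D = 21.2·(cos -51.7°, sin -51.7°) = (13.139, -16.637). ∠CDL = 78.7°, so DL runs at -51.7° + (180° − 78.7°) = 49.600° from the x-axis; with |DL| = 26.5, L = D + 26.5·(cos 49.600°, sin 49.600°) = (30.314, 3.5435). DL ⟂ LP; with |LP| = 18.9 on the left of DL, P = L + 18.9·(-0.76154, 0.64812) = (15.921, 15.793). Then |CP| = |P − C| = 22.426.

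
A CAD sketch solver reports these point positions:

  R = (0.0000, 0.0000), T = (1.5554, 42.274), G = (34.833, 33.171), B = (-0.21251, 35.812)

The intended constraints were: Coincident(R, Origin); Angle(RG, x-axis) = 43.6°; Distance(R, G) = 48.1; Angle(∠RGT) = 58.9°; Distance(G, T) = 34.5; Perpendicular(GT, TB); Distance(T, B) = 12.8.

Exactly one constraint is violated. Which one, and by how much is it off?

Distance(T, B) = 12.8 — off by 6.10.

R = (0.00, 0.00) ✓; RG at 43.60° ✓; |RG| = 48.10 ✓; ∠RGT = 58.90° ✓; |GT| = 34.50 ✓; ∠(GT, TB) = 90.00° ✓; |TB| = 6.699 ✗.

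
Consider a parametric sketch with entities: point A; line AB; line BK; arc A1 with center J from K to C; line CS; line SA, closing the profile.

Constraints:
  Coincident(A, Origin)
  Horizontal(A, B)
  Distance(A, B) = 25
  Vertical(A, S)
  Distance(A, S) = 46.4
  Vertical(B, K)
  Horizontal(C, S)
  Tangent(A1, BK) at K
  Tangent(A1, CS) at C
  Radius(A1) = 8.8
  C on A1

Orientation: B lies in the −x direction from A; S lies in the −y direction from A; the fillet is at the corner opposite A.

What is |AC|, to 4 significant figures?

49.15

A is at the origin; A and B share the same y with |AB| = 25.0 and B on the −x side, so B = (-25.00, 0.000). A and S share the same x with |AS| = 46.4 and S on the −y side, so S = (0.000, -46.40). The virtual corner opposite A is at (-25.00, -46.40). A1 meets BK tangentially, so JK is at right angles to BK and tangency of A1 to CS means the radius JC is perpendicular to CS, with radius 8.8, so the center J sits 8.8 in from both sides at J = (-16.20, -37.60). That places the tangent points at K = (-25.00, -37.60) on BK and C = (-16.20, -46.40) on CS. Then |AC| = |C − A| = 49.15.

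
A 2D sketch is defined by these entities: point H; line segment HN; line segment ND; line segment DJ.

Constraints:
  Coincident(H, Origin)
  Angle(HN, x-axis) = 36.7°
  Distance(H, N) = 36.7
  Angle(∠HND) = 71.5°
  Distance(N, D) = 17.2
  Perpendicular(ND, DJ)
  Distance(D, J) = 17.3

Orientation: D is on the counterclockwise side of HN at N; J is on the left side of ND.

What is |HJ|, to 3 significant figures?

18.4

H is at the origin; HN runs at 36.7° with length 36.7, so N = 36.7·(cos 36.7°, sin 36.7°) = (29.4, 21.9). ∠HND = 71.5°, so ND runs at 36.7° + (180° − 71.5°) = 145° from the x-axis; with |ND| = 17.2, D = N + 17.2·(cos 145°, sin 145°) = (15.3, 31.7). ND ⟂ DJ; with |DJ| = 17.3 on the left of ND, J = D + 17.3·(-0.571, -0.821) = (5.43, 17.5). Then |HJ| = |J − H| = 18.4.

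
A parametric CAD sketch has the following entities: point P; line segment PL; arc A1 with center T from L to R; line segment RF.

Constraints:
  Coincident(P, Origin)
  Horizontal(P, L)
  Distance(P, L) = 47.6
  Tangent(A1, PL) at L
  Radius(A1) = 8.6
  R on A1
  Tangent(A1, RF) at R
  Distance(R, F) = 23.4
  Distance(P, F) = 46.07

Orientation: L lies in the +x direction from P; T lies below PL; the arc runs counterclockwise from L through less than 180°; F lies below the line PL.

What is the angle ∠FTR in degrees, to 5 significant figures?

69.821°

P is at the origin; P and L share the same y with |PL| = 47.6 and L on the +x side, so L = (47.600, 0.0000). Tangency of A1 to PL means the radius TL is perpendicular to PL, so T = L + (0, -8.6) = (47.600, -8.6000). Since TR ⟂ RF (tangency), |TF| = √(8.6² + 23.4²) = 24.930 regardless of where R sits on A1. So F lies on both circle(P, 46.07) and circle(T, 24.930); the below-PL intersection is F = (34.912, -30.060). R is the foot of the tangent from F: R = (39.142, -7.0455).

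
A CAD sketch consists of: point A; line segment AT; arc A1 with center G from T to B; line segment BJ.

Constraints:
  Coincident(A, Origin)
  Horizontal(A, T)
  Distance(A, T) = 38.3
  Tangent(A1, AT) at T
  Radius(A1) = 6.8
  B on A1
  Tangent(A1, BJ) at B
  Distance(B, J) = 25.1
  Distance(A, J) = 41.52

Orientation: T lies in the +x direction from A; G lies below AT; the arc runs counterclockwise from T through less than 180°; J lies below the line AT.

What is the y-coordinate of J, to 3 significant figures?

-30.7

Checks: |GB| = 6.800 ✓; ∠(GB, BJ) = 90.00° ✓; |BJ| = 25.10 ✓; |AJ| = 41.52 ✓.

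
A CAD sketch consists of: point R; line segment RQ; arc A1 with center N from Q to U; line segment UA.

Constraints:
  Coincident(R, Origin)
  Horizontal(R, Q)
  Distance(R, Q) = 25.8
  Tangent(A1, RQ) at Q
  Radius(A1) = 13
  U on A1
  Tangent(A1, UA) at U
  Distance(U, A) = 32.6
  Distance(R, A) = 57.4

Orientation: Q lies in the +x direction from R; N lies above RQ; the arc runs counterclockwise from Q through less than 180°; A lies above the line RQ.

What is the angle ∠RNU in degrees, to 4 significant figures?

164.5°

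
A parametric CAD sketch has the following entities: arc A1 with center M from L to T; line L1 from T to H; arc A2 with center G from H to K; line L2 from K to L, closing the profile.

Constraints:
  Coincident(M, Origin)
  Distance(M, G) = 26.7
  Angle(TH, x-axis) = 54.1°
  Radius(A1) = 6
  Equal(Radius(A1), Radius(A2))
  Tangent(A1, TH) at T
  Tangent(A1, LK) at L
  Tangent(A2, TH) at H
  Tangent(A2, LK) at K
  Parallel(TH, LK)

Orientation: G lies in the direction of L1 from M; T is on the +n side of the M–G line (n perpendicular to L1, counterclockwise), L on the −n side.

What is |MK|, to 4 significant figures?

27.37

Tangency of A1 to both parallel lines with radius 6.0 puts T and L at M ± 6.0·n: T = (-4.860, 3.518), L = (4.860, -3.518). Equal radii place H and K the same way about G: H = G + 6.0·n = (10.80, 25.15), K = G − 6.0·n = (20.52, 18.11). Then |MK| = |K − M| = 27.37.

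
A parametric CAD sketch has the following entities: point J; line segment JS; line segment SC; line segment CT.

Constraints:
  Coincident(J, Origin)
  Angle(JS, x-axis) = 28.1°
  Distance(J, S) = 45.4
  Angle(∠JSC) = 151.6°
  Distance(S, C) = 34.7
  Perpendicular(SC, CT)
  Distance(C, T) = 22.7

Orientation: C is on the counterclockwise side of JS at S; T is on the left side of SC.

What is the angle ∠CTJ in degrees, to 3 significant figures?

89.2°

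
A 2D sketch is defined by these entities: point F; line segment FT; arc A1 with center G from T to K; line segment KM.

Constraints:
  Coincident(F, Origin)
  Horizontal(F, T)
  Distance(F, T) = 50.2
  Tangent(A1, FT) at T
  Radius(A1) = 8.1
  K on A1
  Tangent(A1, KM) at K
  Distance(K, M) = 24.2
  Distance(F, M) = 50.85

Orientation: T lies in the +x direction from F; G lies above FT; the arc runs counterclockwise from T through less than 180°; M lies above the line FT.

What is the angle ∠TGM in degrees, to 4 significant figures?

156.3°

Checks: |GK| = 8.100 ✓; ∠(GK, KM) = 90.00° ✓; |KM| = 24.20 ✓; |FM| = 50.85 ✓.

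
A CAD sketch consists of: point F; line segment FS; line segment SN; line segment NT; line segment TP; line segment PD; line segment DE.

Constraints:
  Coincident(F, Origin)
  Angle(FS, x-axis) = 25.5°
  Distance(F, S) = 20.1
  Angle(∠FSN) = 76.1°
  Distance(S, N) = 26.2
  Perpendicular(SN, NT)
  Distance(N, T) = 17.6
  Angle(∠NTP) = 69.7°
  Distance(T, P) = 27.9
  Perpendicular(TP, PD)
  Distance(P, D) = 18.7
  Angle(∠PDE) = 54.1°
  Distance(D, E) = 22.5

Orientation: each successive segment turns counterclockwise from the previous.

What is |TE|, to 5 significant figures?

11.132

F is at the origin; FS runs at 25.5° with length 20.1, so S = (18.142, 8.6533). ∠FSN = 76.1° gives SN at 129.40° from the x-axis; with |SN| = 26.2, N = (1.5120, 28.899). The perpendicularity gives NT at right angles to SN, so NT runs at -140.60°; with |NT| = 17.6, T = (-12.088, 17.728). ∠NTP = 69.7° gives TP at -30.300° from the x-axis; with |TP| = 27.9, P = (12.001, 3.6513). TP is perpendicular to PD, so PD runs at 59.700°; with |PD| = 18.7, D = (21.435, 19.797). ∠PDE = 54.1° gives DE at -174.40° from the x-axis; with |DE| = 22.5, E = (-0.95730, 17.601). Then |TE| = |E − T| = 11.132.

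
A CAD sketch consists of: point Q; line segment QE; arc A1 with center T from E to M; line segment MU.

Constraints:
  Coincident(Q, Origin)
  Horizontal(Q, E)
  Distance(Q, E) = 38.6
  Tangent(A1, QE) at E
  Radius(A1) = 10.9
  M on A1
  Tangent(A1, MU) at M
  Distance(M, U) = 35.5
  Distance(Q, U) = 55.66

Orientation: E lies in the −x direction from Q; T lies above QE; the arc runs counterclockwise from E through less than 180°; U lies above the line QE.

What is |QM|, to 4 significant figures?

30.03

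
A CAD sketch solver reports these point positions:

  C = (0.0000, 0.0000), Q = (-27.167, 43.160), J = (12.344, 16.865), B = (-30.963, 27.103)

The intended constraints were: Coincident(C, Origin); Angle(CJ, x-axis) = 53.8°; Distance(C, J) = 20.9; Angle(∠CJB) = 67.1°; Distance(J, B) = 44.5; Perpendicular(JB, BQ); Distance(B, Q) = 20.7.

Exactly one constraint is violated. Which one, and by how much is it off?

Distance(B, Q) = 20.7 — off by 4.20.

C = (0.00, 0.00) ✓; CJ at 53.80° ✓; |CJ| = 20.90 ✓; ∠CJB = 67.10° ✓; |JB| = 44.50 ✓; ∠(JB, BQ) = 90.00° ✓; |BQ| = 16.50 ✗.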